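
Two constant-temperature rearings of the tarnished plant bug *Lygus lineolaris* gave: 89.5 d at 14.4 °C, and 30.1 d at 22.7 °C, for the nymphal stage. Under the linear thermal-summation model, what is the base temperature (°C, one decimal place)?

Equal thermal constants: D₁(T₁ − T_b) = D₂(T₂ − T_b).
89.5·(14.4 − T_b) = 30.1·(22.7 − T_b)
T_b = (89.5·14.4 − 30.1·22.7) / (89.5 − 30.1) = 605.53 / 59.4 = 10.194 °C ≈ 10.2 °C.

10.2 °C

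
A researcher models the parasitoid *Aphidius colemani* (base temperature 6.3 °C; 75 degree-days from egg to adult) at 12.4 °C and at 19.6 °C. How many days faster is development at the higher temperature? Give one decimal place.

6.7 days

At 12.4 °C: 75 / (12.4 − 6.3) = 75 / 6.1 = 12.295 d.
At 19.6 °C: 75 / (19.6 − 6.3) = 75 / 13.3 = 5.639 d.
Difference = |12.295 − 5.639| = 6.656 ≈ 6.7 days.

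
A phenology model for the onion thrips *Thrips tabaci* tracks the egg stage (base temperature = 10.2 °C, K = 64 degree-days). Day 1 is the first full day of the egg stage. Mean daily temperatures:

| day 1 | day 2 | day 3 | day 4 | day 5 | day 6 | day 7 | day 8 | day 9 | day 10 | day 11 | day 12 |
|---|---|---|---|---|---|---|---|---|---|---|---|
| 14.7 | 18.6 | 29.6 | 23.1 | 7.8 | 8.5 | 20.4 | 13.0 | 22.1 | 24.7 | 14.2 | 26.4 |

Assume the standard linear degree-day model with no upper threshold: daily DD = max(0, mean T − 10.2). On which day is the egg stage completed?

day 9

Daily DD above 10.2 °C: 4.5, 8.4, 19.4, 12.9, 0.0, 0.0, 10.2, 2.8, 11.9, 14.5, 4.0, 16.2.
Cumulative: 4.5, 12.9, 32.3, 45.2, 45.2, 45.2, 55.4, 58.2, 70.1, 84.6, 88.6, 104.8.
The total first reaches 64 DD on day 9.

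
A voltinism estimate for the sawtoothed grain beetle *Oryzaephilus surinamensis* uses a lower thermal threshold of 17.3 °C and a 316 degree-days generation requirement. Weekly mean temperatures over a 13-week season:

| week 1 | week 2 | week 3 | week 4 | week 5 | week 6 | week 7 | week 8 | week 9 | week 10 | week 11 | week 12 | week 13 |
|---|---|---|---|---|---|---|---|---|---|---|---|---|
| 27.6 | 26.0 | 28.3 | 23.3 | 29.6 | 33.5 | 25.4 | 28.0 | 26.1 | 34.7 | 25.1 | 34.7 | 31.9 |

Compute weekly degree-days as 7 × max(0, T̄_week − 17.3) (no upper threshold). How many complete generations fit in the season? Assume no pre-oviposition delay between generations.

3 generations

Weekly DD (7 × max(0, T̄ − 17.3)): 72.1, 60.9, 77.0, 42.0, 86.1, 113.4, 56.7, 74.9, 61.6, 121.8, 54.6, 121.8, 102.2.
Season total = 1045.1 DD.
Complete generations = ⌊1045.1 / 316⌋ = 3.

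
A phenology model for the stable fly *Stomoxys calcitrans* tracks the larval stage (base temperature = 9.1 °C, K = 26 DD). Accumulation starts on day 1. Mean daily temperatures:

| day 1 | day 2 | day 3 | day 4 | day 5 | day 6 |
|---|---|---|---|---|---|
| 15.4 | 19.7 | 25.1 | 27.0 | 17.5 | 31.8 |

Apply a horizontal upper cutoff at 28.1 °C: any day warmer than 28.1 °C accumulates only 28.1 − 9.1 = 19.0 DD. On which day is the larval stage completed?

day 3

Daily DD above 9.1 °C (capped at 19.0): 6.3, 10.6, 16.0, 17.9, 8.4, 19.0.
Cumulative: 6.3, 16.9, 32.9, 50.8, 59.2, 78.2.
The total first reaches 26 DD on day 3.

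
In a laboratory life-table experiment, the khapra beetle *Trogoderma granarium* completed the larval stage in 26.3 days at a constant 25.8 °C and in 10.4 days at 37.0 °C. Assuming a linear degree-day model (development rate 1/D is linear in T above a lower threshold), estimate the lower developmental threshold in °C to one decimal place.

Linear rate model ⇒ the product D·(T − T_b) is constant across temperatures.
26.3·(25.8 − T_b) = 10.4·(37.0 − T_b)
T_b = (26.3·25.8 − 10.4·37.0) / (26.3 − 10.4) = 293.74 / 15.9 = 18.474 °C ≈ 18.5 °C.

18.5 °C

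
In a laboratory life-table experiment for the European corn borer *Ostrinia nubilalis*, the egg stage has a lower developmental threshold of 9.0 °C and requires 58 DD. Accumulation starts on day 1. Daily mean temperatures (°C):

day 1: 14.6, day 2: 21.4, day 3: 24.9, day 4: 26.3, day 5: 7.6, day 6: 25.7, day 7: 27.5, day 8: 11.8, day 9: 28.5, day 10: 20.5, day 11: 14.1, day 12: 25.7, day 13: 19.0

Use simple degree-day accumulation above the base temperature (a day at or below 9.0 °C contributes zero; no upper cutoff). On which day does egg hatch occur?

day 6

Daily DD above 9.0 °C: 5.6, 12.4, 15.9, 17.3, 0.0, 16.7, 18.5, 2.8, 19.5, 11.5, 5.1, 16.7, 10.0.
Cumulative: 5.6, 18.0, 33.9, 51.2, 51.2, 67.9, 86.4, 89.2, 108.7, 120.2, 125.3, 142.0, 152.0.
The total first reaches 58 DD on day 6.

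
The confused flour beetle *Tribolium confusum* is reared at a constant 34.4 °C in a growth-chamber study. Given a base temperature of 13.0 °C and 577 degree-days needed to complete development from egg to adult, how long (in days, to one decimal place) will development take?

Daily accumulation = 34.4 − 13.0 = 21.4 DD/day.
Duration = 577 / 21.4 = 26.963 ≈ 27.0 days.

27.0 days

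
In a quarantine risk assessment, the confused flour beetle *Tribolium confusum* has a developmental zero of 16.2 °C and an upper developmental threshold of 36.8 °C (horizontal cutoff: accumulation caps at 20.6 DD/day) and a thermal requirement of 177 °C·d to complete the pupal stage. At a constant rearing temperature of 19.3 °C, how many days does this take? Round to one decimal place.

Daily accumulation = 19.3 − 16.2 = 3.1 DD/day.
Duration = 177 / 3.1 = 57.097 ≈ 57.1 days.

57.1 days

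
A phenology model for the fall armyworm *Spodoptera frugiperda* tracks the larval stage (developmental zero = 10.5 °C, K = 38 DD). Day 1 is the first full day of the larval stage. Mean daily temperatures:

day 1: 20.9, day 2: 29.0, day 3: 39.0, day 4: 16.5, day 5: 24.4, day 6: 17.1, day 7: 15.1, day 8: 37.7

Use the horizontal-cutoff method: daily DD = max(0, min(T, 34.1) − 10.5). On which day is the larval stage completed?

day 3

Daily DD above 10.5 °C (capped at 23.6): 10.4, 18.5, 23.6, 6.0, 13.9, 6.6, 4.6, 23.6.
Cumulative: 10.4, 28.9, 52.5, 58.5, 72.4, 79.0, 83.6, 107.2.
The total first reaches 38 DD on day 3.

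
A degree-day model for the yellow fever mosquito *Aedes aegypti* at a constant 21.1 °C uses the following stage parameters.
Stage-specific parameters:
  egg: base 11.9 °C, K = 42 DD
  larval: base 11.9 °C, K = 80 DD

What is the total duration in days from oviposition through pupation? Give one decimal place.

egg: 42 / (21.1 − 11.9) = 42 / 9.2 = 4.565 d.
larval: 80 / (21.1 − 11.9) = 80 / 9.2 = 8.696 d.
Sum = 13.261 ≈ 13.3 days.

13.3 days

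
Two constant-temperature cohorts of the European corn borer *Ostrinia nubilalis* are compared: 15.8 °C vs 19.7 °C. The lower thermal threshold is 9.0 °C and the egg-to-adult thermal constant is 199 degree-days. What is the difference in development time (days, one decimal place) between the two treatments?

At 15.8 °C: 199 / (15.8 − 9.0) = 199 / 6.8 = 29.265 d.
At 19.7 °C: 199 / (19.7 − 9.0) = 199 / 10.7 = 18.598 d.
Difference = |29.265 − 18.598| = 10.667 ≈ 10.7 days.

10.7 days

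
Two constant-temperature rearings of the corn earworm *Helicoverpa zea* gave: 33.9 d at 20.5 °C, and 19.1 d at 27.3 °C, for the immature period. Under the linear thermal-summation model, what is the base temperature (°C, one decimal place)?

11.7 °C

Equal thermal constants: D₁(T₁ − T_b) = D₂(T₂ − T_b).
33.9·(20.5 − T_b) = 19.1·(27.3 − T_b)
T_b = (33.9·20.5 − 19.1·27.3) / (33.9 − 19.1) = 173.52 / 14.8 = 11.724 °C ≈ 11.7 °C.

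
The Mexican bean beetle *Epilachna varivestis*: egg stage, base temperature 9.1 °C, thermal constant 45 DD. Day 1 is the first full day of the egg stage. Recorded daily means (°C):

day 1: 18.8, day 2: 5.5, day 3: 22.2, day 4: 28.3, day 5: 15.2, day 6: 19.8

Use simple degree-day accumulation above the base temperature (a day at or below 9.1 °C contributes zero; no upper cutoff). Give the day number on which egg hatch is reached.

Daily DD above 9.1 °C: 9.7, 0.0, 13.1, 19.2, 6.1, 10.7.
Cumulative: 9.7, 9.7, 22.8, 42.0, 48.1, 58.8.
The total first reaches 45 DD on day 5.

day 5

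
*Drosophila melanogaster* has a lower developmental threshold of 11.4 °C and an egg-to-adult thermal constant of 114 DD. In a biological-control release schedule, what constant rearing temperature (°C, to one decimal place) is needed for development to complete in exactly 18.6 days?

Required daily accumulation = 114 / 18.6 = 6.129 DD/day.
T = T_base + 6.129 = 11.4 + 6.129 = 17.529 ≈ 17.5 °C.

17.5 °C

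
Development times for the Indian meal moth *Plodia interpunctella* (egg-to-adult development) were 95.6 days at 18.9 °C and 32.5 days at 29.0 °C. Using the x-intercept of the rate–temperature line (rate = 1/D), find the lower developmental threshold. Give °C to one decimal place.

Equal thermal constants: D₁(T₁ − T_b) = D₂(T₂ − T_b).
95.6·(18.9 − T_b) = 32.5·(29.0 − T_b)
T_b = (95.6·18.9 − 32.5·29.0) / (95.6 − 32.5) = 864.34 / 63.1 = 13.698 °C ≈ 13.7 °C.

13.7 °C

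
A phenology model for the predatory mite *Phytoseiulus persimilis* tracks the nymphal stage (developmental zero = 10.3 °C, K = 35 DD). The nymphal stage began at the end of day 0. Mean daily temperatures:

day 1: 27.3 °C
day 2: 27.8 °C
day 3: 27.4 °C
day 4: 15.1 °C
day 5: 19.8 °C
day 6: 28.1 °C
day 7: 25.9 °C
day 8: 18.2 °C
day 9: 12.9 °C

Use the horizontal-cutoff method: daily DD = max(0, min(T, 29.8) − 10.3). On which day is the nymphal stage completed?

Daily DD above 10.3 °C (capped at 19.5): 17.0, 17.5, 17.1, 4.8, 9.5, 17.8, 15.6, 7.9, 2.6.
Cumulative: 17.0, 34.5, 51.6, 56.4, 65.9, 83.7, 99.3, 107.2, 109.8.
The total first reaches 35 DD on day 3.

day 3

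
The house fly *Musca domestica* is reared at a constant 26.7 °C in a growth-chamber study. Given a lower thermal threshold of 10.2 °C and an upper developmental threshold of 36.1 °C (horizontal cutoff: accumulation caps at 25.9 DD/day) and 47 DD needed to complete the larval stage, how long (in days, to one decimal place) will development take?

2.8 days

Daily accumulation = 26.7 − 10.2 = 16.5 DD/day.
Duration = 47 / 16.5 = 2.848 ≈ 2.8 days.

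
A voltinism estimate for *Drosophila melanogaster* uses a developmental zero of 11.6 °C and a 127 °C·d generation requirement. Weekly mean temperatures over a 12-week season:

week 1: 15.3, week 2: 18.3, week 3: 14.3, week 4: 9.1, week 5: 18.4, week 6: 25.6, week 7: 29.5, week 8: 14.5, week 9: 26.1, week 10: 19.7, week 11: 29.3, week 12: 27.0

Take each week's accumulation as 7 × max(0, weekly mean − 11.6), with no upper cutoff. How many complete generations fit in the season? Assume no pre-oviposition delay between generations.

Weekly DD (7 × max(0, T̄ − 11.6)): 25.9, 46.9, 18.9, 0.0, 47.6, 98.0, 125.3, 20.3, 101.5, 56.7, 123.9, 107.8.
Season total = 772.8 DD.
Complete generations = ⌊772.8 / 127⌋ = 6.

6 generations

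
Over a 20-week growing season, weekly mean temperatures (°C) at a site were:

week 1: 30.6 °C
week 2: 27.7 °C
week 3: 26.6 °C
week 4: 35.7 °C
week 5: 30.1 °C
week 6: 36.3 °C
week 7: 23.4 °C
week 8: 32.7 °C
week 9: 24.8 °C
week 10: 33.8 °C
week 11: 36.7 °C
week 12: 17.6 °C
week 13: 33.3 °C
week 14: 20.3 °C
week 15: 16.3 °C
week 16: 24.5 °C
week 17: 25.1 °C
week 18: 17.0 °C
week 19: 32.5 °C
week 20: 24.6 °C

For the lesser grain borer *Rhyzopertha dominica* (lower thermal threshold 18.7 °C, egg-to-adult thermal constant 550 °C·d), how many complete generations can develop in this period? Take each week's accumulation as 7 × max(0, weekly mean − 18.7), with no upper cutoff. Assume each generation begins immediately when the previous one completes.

Weekly DD (7 × max(0, T̄ − 18.7)): 83.3, 63.0, 55.3, 119.0, 79.8, 123.2, 32.9, 98.0, 42.7, 105.7, 126.0, 0.0, 102.2, 11.2, 0.0, 40.6, 44.8, 0.0, 96.6, 41.3.
Season total = 1265.6 DD.
Complete generations = ⌊1265.6 / 550⌋ = 2.

2 generations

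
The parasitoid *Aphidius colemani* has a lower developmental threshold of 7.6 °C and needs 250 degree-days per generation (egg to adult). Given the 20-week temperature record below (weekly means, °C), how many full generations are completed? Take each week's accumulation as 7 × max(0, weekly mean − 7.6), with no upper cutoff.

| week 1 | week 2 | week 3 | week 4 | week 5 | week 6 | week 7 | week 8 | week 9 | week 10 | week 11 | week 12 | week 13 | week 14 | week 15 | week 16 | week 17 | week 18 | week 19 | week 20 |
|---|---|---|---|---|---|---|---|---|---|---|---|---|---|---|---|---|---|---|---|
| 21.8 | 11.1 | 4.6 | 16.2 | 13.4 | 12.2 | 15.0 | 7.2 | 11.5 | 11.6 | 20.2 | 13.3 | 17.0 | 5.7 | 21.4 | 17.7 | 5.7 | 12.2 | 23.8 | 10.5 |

3 generations

Weekly DD (7 × max(0, T̄ − 7.6)): 99.4, 24.5, 0.0, 60.2, 40.6, 32.2, 51.8, 0.0, 27.3, 28.0, 88.2, 39.9, 65.8, 0.0, 96.6, 70.7, 0.0, 32.2, 113.4, 20.3.
Season total = 891.1 DD.
Complete generations = ⌊891.1 / 250⌋ = 3.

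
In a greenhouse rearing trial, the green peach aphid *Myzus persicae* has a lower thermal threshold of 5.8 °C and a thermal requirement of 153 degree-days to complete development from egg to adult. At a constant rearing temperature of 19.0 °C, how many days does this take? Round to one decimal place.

Daily accumulation = 19.0 − 5.8 = 13.2 DD/day.
Duration = 153 / 13.2 = 11.591 ≈ 11.6 days.

11.6 days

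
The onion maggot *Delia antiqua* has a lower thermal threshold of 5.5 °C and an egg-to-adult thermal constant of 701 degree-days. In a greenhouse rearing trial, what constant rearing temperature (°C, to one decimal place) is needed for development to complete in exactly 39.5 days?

Required daily accumulation = 701 / 39.5 = 17.747 DD/day.
T = T_base + 17.747 = 5.5 + 17.747 = 23.247 ≈ 23.2 °C.

23.2 °C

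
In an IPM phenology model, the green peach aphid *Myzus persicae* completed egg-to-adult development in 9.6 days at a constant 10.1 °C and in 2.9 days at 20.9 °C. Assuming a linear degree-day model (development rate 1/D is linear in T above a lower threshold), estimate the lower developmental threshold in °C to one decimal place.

Linear rate model ⇒ the product D·(T − T_b) is constant across temperatures.
9.6·(10.1 − T_b) = 2.9·(20.9 − T_b)
T_b = (9.6·10.1 − 2.9·20.9) / (9.6 − 2.9) = 36.35 / 6.7 = 5.425 °C ≈ 5.4 °C.

5.4 °C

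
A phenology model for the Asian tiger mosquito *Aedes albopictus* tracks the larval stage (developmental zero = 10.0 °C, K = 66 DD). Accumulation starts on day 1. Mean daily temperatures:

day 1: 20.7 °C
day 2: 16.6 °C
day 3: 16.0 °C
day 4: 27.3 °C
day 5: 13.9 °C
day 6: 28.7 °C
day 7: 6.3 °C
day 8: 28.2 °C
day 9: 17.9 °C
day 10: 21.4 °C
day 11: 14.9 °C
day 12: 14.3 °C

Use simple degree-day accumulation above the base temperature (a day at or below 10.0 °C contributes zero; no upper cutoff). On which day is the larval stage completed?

Daily DD above 10.0 °C: 10.7, 6.6, 6.0, 17.3, 3.9, 18.7, 0.0, 18.2, 7.9, 11.4, 4.9, 4.3.
Cumulative: 10.7, 17.3, 23.3, 40.6, 44.5, 63.2, 63.2, 81.4, 89.3, 100.7, 105.6, 109.9.
The total first reaches 66 DD on day 8.

day 8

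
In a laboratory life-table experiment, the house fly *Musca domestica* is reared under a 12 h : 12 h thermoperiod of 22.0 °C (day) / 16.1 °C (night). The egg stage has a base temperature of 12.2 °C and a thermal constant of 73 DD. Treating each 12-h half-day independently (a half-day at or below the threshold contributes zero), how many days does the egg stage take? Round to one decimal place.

10.7 days

Day half: max(0, 22.0 − 12.2) × 0.5 = 9.8 × 0.5 = 4.90 DD.
Night half: max(0, 16.1 − 12.2) × 0.5 = 3.9 × 0.5 = 1.95 DD.
Per 24 h: 6.85 DD/day.
Duration = 73 / 6.85 = 10.657 ≈ 10.7 days.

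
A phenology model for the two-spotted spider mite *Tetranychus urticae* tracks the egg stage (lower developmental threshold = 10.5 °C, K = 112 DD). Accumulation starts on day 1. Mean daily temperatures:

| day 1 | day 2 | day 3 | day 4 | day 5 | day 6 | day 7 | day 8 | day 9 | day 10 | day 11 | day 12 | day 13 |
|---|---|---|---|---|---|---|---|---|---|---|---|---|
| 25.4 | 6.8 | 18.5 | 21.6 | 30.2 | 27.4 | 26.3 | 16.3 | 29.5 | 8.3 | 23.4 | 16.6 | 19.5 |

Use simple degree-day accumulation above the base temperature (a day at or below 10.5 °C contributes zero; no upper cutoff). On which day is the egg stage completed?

day 11

Daily DD above 10.5 °C: 14.9, 0.0, 8.0, 11.1, 19.7, 16.9, 15.8, 5.8, 19.0, 0.0, 12.9, 6.1, 9.0.
Cumulative: 14.9, 14.9, 22.9, 34.0, 53.7, 70.6, 86.4, 92.2, 111.2, 111.2, 124.1, 130.2, 139.2.
The total first reaches 112 DD on day 11.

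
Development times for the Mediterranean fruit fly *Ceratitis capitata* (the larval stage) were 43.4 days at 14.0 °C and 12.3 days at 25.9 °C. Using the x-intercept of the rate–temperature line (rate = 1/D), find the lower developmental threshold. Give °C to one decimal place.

9.3 °C

Equal thermal constants: D₁(T₁ − T_b) = D₂(T₂ − T_b).
43.4·(14.0 − T_b) = 12.3·(25.9 − T_b)
T_b = (43.4·14.0 − 12.3·25.9) / (43.4 − 12.3) = 289.03 / 31.1 = 9.294 °C ≈ 9.3 °C.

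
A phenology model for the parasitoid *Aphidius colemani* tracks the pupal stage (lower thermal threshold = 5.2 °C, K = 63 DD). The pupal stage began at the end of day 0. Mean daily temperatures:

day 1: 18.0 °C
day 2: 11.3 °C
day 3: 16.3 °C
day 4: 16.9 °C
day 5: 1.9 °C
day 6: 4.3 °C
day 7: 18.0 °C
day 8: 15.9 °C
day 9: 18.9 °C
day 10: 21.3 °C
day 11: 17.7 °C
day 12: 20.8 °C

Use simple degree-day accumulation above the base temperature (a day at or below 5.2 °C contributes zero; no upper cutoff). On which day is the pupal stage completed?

day 8

Daily DD above 5.2 °C: 12.8, 6.1, 11.1, 11.7, 0.0, 0.0, 12.8, 10.7, 13.7, 16.1, 12.5, 15.6.
Cumulative: 12.8, 18.9, 30.0, 41.7, 41.7, 41.7, 54.5, 65.2, 78.9, 95.0, 107.5, 123.1.
The total first reaches 63 DD on day 8.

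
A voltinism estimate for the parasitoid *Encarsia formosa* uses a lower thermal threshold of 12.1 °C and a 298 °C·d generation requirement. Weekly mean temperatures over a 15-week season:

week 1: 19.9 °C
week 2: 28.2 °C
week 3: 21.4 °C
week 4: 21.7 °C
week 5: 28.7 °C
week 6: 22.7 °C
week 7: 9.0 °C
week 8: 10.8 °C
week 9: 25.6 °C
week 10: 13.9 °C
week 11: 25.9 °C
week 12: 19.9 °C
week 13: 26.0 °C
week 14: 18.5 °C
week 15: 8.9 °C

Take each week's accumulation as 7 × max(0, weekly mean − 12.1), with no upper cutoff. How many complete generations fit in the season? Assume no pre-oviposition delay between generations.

Weekly DD (7 × max(0, T̄ − 12.1)): 54.6, 112.7, 65.1, 67.2, 116.2, 74.2, 0.0, 0.0, 94.5, 12.6, 96.6, 54.6, 97.3, 44.8, 0.0.
Season total = 890.4 DD.
Complete generations = ⌊890.4 / 298⌋ = 2.

2 generations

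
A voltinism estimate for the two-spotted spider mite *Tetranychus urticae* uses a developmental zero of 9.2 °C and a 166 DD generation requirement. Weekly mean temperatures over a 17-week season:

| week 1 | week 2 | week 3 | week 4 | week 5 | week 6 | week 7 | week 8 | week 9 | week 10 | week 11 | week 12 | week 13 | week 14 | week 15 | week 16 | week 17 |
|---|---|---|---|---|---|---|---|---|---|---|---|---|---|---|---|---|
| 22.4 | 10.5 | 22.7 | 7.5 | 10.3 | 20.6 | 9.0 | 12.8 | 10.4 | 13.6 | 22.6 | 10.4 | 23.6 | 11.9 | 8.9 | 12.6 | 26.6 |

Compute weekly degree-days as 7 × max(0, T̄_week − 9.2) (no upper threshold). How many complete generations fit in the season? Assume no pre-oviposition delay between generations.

4 generations

Weekly DD (7 × max(0, T̄ − 9.2)): 92.4, 9.1, 94.5, 0.0, 7.7, 79.8, 0.0, 25.2, 8.4, 30.8, 93.8, 8.4, 100.8, 18.9, 0.0, 23.8, 121.8.
Season total = 715.4 DD.
Complete generations = ⌊715.4 / 166⌋ = 4.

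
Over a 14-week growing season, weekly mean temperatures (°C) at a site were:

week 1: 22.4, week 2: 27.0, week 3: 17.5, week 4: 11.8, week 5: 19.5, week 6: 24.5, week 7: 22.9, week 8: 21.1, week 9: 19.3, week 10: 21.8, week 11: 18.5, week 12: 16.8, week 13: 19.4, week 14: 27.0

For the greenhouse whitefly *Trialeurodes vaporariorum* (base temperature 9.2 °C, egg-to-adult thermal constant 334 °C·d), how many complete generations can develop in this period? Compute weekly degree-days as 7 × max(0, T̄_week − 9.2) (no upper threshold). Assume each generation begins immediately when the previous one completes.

Weekly DD (7 × max(0, T̄ − 9.2)): 92.4, 124.6, 58.1, 18.2, 72.1, 107.1, 95.9, 83.3, 70.7, 88.2, 65.1, 53.2, 71.4, 124.6.
Season total = 1124.9 DD.
Complete generations = ⌊1124.9 / 334⌋ = 3.

3 generations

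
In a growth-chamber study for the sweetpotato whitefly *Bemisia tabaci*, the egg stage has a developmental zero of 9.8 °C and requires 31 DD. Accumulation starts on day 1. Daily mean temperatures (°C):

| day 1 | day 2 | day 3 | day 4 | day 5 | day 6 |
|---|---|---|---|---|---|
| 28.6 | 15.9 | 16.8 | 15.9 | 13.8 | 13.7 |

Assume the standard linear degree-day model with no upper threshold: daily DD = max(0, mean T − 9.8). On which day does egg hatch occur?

day 3

Daily DD above 9.8 °C: 18.8, 6.1, 7.0, 6.1, 4.0, 3.9.
Cumulative: 18.8, 24.9, 31.9, 38.0, 42.0, 45.9.
The total first reaches 31 DD on day 3.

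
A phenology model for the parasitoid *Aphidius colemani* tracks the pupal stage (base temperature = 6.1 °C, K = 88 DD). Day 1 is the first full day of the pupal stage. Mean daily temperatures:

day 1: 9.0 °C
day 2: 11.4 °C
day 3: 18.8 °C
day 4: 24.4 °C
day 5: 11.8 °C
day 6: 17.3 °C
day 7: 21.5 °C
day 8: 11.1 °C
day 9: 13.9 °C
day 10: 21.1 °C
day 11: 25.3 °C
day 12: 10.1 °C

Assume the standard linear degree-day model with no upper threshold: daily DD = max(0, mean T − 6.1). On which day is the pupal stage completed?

day 10

Daily DD above 6.1 °C: 2.9, 5.3, 12.7, 18.3, 5.7, 11.2, 15.4, 5.0, 7.8, 15.0, 19.2, 4.0.
Cumulative: 2.9, 8.2, 20.9, 39.2, 44.9, 56.1, 71.5, 76.5, 84.3, 99.3, 118.5, 122.5.
The total first reaches 88 DD on day 10.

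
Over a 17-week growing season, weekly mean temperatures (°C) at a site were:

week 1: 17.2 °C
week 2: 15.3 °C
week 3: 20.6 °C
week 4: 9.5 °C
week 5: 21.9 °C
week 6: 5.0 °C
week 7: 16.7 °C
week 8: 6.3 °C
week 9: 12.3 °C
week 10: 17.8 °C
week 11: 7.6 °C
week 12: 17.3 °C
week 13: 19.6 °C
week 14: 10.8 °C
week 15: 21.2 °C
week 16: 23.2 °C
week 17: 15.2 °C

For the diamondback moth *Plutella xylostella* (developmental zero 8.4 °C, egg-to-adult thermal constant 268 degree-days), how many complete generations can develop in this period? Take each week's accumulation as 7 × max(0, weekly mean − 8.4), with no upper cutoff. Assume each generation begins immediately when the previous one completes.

Weekly DD (7 × max(0, T̄ − 8.4)): 61.6, 48.3, 85.4, 7.7, 94.5, 0.0, 58.1, 0.0, 27.3, 65.8, 0.0, 62.3, 78.4, 16.8, 89.6, 103.6, 47.6.
Season total = 847.0 DD.
Complete generations = ⌊847.0 / 268⌋ = 3.

3 generations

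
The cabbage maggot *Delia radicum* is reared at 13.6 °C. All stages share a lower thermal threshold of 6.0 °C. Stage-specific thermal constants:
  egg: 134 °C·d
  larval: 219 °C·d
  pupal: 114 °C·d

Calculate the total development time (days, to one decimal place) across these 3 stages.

Daily accumulation at 13.6 °C = 13.6 − 6.0 = 7.6 DD/day.
Total K = 134 + 219 + 114 = 467 DD.
Total duration = 467 / 7.6 = 61.447 ≈ 61.4 days.

61.4 days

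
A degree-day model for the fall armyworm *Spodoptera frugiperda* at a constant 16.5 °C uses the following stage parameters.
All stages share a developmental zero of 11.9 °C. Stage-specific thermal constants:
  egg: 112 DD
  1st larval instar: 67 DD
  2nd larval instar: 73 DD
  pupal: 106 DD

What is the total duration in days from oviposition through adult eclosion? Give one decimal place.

Daily accumulation at 16.5 °C = 16.5 − 11.9 = 4.6 DD/day.
Total K = 112 + 67 + 73 + 106 = 358 DD.
Total duration = 358 / 4.6 = 77.826 ≈ 77.8 days.

77.8 days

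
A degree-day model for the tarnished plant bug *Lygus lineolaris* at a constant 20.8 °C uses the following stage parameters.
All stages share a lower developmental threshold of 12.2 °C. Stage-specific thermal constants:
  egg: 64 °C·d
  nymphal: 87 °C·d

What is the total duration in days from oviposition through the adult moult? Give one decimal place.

Daily accumulation at 20.8 °C = 20.8 − 12.2 = 8.6 DD/day.
Total K = 64 + 87 = 151 DD.
Total duration = 151 / 8.6 = 17.558 ≈ 17.6 days.

17.6 days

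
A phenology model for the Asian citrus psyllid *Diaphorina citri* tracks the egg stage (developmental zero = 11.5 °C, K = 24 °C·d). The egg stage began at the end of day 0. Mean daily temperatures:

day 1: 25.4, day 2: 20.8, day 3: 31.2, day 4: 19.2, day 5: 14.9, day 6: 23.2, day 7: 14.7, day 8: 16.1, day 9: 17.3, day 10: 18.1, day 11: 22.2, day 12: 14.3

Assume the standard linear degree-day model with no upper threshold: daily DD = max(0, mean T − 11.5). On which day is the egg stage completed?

Daily DD above 11.5 °C: 13.9, 9.3, 19.7, 7.7, 3.4, 11.7, 3.2, 4.6, 5.8, 6.6, 10.7, 2.8.
Cumulative: 13.9, 23.2, 42.9, 50.6, 54.0, 65.7, 68.9, 73.5, 79.3, 85.9, 96.6, 99.4.
The total first reaches 24 DD on day 3.

day 3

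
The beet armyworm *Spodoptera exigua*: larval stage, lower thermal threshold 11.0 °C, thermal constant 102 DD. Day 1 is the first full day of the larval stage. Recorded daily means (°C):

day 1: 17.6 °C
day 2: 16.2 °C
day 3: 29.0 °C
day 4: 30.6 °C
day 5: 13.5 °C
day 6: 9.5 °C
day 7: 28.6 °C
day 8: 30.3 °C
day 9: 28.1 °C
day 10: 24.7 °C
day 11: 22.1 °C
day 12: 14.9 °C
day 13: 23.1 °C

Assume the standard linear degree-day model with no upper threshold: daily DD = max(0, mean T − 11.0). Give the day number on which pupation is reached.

day 9

Daily DD above 11.0 °C: 6.6, 5.2, 18.0, 19.6, 2.5, 0.0, 17.6, 19.3, 17.1, 13.7, 11.1, 3.9, 12.1.
Cumulative: 6.6, 11.8, 29.8, 49.4, 51.9, 51.9, 69.5, 88.8, 105.9, 119.6, 130.7, 134.6, 146.7.
The total first reaches 102 DD on day 9.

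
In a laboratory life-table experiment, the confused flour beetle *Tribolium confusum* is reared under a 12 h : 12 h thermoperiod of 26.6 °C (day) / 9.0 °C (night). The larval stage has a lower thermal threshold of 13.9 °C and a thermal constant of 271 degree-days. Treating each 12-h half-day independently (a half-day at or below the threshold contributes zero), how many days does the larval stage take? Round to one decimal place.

42.7 days

Day half: max(0, 26.6 − 13.9) × 0.5 = 12.7 × 0.5 = 6.35 DD.
Night half: max(0, 9.0 − 13.9) × 0.5 = 0.0 × 0.5 = 0.00 DD.
Per 24 h: 6.35 DD/day.
Duration = 271 / 6.35 = 42.677 ≈ 42.7 days.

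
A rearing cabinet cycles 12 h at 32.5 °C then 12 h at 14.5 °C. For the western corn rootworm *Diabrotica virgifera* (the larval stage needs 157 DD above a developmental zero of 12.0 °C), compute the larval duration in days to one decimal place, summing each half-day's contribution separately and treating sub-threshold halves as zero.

Day half: max(0, 32.5 − 12.0) × 0.5 = 20.5 × 0.5 = 10.25 DD.
Night half: max(0, 14.5 − 12.0) × 0.5 = 2.5 × 0.5 = 1.25 DD.
Per 24 h: 11.50 DD/day.
Duration = 157 / 11.50 = 13.652 ≈ 13.7 days.

13.7 days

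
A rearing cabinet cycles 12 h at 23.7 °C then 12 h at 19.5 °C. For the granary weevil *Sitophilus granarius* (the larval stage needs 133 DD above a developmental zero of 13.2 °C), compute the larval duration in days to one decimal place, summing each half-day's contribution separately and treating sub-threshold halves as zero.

Day half: max(0, 23.7 − 13.2) × 0.5 = 10.5 × 0.5 = 5.25 DD.
Night half: max(0, 19.5 − 13.2) × 0.5 = 6.3 × 0.5 = 3.15 DD.
Per 24 h: 8.40 DD/day.
Duration = 133 / 8.40 = 15.833 ≈ 15.8 days.

15.8 days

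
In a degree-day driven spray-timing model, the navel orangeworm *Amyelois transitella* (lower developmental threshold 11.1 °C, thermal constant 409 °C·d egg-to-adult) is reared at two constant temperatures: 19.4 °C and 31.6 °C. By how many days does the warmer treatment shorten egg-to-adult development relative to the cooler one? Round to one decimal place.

29.3 days

At 19.4 °C: 409 / (19.4 − 11.1) = 409 / 8.3 = 49.277 d.
At 31.6 °C: 409 / (31.6 − 11.1) = 409 / 20.5 = 19.951 d.
Difference = |49.277 − 19.951| = 29.326 ≈ 29.3 days.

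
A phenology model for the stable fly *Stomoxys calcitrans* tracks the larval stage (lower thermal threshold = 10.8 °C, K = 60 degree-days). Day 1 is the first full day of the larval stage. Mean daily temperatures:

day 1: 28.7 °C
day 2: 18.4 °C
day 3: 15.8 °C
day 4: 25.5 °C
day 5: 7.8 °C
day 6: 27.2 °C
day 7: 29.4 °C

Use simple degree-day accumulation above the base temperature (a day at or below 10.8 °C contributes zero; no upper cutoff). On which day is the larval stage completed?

Daily DD above 10.8 °C: 17.9, 7.6, 5.0, 14.7, 0.0, 16.4, 18.6.
Cumulative: 17.9, 25.5, 30.5, 45.2, 45.2, 61.6, 80.2.
The total first reaches 60 DD on day 6.

day 6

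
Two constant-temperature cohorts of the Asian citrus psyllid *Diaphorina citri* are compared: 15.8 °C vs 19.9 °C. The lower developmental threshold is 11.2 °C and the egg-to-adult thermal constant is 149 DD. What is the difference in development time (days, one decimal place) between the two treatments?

15.3 days

At 15.8 °C: 149 / (15.8 − 11.2) = 149 / 4.6 = 32.391 d.
At 19.9 °C: 149 / (19.9 − 11.2) = 149 / 8.7 = 17.126 d.
Difference = |32.391 − 17.126| = 15.265 ≈ 15.3 days.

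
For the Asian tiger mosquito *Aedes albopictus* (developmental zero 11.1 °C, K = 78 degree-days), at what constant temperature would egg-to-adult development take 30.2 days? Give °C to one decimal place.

Required daily accumulation = 78 / 30.2 = 2.583 DD/day.
T = T_base + 2.583 = 11.1 + 2.583 = 13.683 ≈ 13.7 °C.

13.7 °C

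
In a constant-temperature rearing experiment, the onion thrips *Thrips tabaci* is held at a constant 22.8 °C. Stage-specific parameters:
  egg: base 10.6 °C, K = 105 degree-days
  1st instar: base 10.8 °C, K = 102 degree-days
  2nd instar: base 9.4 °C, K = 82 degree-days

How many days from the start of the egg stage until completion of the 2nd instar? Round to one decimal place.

23.2 days

egg: 105 / (22.8 − 10.6) = 105 / 12.2 = 8.607 d.
1st instar: 102 / (22.8 − 10.8) = 102 / 12.0 = 8.500 d.
2nd instar: 82 / (22.8 − 9.4) = 82 / 13.4 = 6.119 d.
Sum = 23.226 ≈ 23.2 days.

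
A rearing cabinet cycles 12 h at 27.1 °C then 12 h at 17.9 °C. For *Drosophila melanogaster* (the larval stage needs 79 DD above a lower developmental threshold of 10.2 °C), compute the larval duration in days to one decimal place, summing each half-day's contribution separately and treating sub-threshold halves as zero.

6.4 days

Day half: max(0, 27.1 − 10.2) × 0.5 = 16.9 × 0.5 = 8.45 DD.
Night half: max(0, 17.9 − 10.2) × 0.5 = 7.7 × 0.5 = 3.85 DD.
Per 24 h: 12.30 DD/day.
Duration = 79 / 12.30 = 6.423 ≈ 6.4 days.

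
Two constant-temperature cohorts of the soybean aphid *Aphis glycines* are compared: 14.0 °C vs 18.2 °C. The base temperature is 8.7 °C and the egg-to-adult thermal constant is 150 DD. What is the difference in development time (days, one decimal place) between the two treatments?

At 14.0 °C: 150 / (14.0 − 8.7) = 150 / 5.3 = 28.302 d.
At 18.2 °C: 150 / (18.2 − 8.7) = 150 / 9.5 = 15.789 d.
Difference = |28.302 − 15.789| = 12.512 ≈ 12.5 days.

12.5 days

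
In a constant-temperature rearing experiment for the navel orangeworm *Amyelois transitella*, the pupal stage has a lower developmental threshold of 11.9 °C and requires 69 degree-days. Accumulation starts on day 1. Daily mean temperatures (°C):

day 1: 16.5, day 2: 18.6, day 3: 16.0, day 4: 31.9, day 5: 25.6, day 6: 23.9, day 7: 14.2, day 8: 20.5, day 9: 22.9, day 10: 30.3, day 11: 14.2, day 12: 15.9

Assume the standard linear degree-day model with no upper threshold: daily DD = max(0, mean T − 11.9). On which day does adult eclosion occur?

Daily DD above 11.9 °C: 4.6, 6.7, 4.1, 20.0, 13.7, 12.0, 2.3, 8.6, 11.0, 18.4, 2.3, 4.0.
Cumulative: 4.6, 11.3, 15.4, 35.4, 49.1, 61.1, 63.4, 72.0, 83.0, 101.4, 103.7, 107.7.
The total first reaches 69 DD on day 8.

day 8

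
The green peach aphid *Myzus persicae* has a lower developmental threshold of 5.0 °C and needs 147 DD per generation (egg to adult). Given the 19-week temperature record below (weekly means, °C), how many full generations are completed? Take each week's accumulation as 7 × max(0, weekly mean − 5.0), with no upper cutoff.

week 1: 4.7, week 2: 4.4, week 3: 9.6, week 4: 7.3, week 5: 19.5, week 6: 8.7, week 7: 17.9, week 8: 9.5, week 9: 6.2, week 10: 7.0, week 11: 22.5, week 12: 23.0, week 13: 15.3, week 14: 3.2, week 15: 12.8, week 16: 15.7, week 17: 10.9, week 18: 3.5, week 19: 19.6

Weekly DD (7 × max(0, T̄ − 5.0)): 0.0, 0.0, 32.2, 16.1, 101.5, 25.9, 90.3, 31.5, 8.4, 14.0, 122.5, 126.0, 72.1, 0.0, 54.6, 74.9, 41.3, 0.0, 102.2.
Season total = 913.5 DD.
Complete generations = ⌊913.5 / 147⌋ = 6.

6 generations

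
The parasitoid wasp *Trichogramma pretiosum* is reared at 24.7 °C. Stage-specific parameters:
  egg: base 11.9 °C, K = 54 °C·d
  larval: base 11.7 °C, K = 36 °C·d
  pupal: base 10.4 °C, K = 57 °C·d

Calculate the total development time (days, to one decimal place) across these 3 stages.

egg: 54 / (24.7 − 11.9) = 54 / 12.8 = 4.219 d.
larval: 36 / (24.7 − 11.7) = 36 / 13.0 = 2.769 d.
pupal: 57 / (24.7 − 10.4) = 57 / 14.3 = 3.986 d.
Sum = 10.974 ≈ 11.0 days.

11.0 days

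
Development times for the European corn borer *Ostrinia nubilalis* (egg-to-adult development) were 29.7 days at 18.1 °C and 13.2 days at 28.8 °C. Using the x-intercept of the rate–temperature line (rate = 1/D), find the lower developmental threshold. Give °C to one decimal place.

Equal thermal constants: D₁(T₁ − T_b) = D₂(T₂ − T_b).
29.7·(18.1 − T_b) = 13.2·(28.8 − T_b)
T_b = (29.7·18.1 − 13.2·28.8) / (29.7 − 13.2) = 157.41 / 16.5 = 9.540 °C ≈ 9.5 °C.

9.5 °C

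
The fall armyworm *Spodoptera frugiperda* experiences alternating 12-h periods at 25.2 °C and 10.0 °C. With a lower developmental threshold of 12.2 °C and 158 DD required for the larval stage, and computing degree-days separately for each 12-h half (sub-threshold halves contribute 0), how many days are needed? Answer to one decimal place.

24.3 days

Day half: max(0, 25.2 − 12.2) × 0.5 = 13.0 × 0.5 = 6.50 DD.
Night half: max(0, 10.0 − 12.2) × 0.5 = 0.0 × 0.5 = 0.00 DD.
Per 24 h: 6.50 DD/day.
Duration = 158 / 6.50 = 24.308 ≈ 24.3 days.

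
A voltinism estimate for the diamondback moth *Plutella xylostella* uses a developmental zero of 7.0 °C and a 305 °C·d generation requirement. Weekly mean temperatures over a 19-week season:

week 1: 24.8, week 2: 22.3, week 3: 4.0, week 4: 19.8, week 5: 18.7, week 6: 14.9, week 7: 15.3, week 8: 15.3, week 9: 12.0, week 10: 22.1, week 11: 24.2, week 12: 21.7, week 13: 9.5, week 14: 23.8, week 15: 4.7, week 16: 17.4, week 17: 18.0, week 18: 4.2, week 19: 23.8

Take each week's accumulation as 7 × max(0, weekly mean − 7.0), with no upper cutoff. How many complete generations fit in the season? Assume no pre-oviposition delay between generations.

4 generations

Weekly DD (7 × max(0, T̄ − 7.0)): 124.6, 107.1, 0.0, 89.6, 81.9, 55.3, 58.1, 58.1, 35.0, 105.7, 120.4, 102.9, 17.5, 117.6, 0.0, 72.8, 77.0, 0.0, 117.6.
Season total = 1341.2 DD.
Complete generations = ⌊1341.2 / 305⌋ = 4.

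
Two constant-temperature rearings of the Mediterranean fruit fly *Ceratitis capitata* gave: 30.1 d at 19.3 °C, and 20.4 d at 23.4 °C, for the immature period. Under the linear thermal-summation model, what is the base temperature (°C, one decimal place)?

Under the model K = D·(T − T_b), so D₁·(T₁ − T_b) = D₂·(T₂ − T_b).
30.1·(19.3 − T_b) = 20.4·(23.4 − T_b)
T_b = (30.1·19.3 − 20.4·23.4) / (30.1 − 20.4) = 103.57 / 9.7 = 10.677 °C ≈ 10.7 °C.

10.7 °C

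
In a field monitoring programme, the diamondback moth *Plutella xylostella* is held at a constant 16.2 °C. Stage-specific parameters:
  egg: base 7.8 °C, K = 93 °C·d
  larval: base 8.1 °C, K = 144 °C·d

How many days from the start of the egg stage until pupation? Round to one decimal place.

28.8 days

egg: 93 / (16.2 − 7.8) = 93 / 8.4 = 11.071 d.
larval: 144 / (16.2 − 8.1) = 144 / 8.1 = 17.778 d.
Sum = 28.849 ≈ 28.8 days.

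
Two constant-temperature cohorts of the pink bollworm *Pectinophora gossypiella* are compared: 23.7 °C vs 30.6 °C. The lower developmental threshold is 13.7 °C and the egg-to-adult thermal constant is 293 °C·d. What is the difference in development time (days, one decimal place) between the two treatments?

12.0 days

At 23.7 °C: 293 / (23.7 − 13.7) = 293 / 10.0 = 29.300 d.
At 30.6 °C: 293 / (30.6 − 13.7) = 293 / 16.9 = 17.337 d.
Difference = |29.300 − 17.337| = 11.963 ≈ 12.0 days.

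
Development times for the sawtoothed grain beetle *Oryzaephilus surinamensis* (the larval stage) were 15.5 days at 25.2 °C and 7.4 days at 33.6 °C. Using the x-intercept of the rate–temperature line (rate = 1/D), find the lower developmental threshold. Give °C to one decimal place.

Under the model K = D·(T − T_b), so D₁·(T₁ − T_b) = D₂·(T₂ − T_b).
15.5·(25.2 − T_b) = 7.4·(33.6 − T_b)
T_b = (15.5·25.2 − 7.4·33.6) / (15.5 − 7.4) = 141.96 / 8.1 = 17.526 °C ≈ 17.5 °C.

17.5 °C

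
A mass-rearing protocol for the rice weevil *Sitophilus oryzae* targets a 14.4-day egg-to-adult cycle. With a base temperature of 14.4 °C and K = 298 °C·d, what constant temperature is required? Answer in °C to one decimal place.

35.1 °C

Required daily accumulation = 298 / 14.4 = 20.694 DD/day.
T = T_base + 20.694 = 14.4 + 20.694 = 35.094 ≈ 35.1 °C.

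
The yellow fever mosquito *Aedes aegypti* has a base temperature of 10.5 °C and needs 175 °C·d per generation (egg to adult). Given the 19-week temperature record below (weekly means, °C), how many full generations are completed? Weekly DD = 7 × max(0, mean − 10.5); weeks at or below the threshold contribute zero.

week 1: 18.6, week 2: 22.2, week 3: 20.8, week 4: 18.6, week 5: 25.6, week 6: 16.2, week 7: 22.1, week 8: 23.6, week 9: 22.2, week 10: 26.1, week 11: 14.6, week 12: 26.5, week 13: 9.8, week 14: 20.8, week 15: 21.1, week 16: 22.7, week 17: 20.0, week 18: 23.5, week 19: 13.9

7 generations

Weekly DD (7 × max(0, T̄ − 10.5)): 56.7, 81.9, 72.1, 56.7, 105.7, 39.9, 81.2, 91.7, 81.9, 109.2, 28.7, 112.0, 0.0, 72.1, 74.2, 85.4, 66.5, 91.0, 23.8.
Season total = 1330.7 DD.
Complete generations = ⌊1330.7 / 175⌋ = 7.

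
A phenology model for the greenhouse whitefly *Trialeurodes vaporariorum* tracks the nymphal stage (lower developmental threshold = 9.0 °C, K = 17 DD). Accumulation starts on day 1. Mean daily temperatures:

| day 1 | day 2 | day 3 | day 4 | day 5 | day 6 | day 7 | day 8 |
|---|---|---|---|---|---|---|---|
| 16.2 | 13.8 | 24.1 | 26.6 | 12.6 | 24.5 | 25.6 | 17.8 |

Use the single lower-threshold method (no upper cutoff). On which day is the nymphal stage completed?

Daily DD above 9.0 °C: 7.2, 4.8, 15.1, 17.6, 3.6, 15.5, 16.6, 8.8.
Cumulative: 7.2, 12.0, 27.1, 44.7, 48.3, 63.8, 80.4, 89.2.
The total first reaches 17 DD on day 3.

day 3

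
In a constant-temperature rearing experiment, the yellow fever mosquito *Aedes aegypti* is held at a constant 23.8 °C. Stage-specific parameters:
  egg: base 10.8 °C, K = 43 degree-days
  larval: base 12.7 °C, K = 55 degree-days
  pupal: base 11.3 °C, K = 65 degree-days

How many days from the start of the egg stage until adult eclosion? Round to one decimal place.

13.5 days

egg: 43 / (23.8 − 10.8) = 43 / 13.0 = 3.308 d.
larval: 55 / (23.8 − 12.7) = 55 / 11.1 = 4.955 d.
pupal: 65 / (23.8 − 11.3) = 65 / 12.5 = 5.200 d.
Sum = 13.463 ≈ 13.5 days.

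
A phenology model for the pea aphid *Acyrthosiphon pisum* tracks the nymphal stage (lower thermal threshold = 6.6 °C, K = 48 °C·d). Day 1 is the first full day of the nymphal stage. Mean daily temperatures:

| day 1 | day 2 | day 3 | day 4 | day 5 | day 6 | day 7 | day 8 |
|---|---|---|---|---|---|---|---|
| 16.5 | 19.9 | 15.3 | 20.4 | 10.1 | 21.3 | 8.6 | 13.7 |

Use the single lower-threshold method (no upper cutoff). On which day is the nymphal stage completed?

day 5

Daily DD above 6.6 °C: 9.9, 13.3, 8.7, 13.8, 3.5, 14.7, 2.0, 7.1.
Cumulative: 9.9, 23.2, 31.9, 45.7, 49.2, 63.9, 65.9, 73.0.
The total first reaches 48 DD on day 5.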